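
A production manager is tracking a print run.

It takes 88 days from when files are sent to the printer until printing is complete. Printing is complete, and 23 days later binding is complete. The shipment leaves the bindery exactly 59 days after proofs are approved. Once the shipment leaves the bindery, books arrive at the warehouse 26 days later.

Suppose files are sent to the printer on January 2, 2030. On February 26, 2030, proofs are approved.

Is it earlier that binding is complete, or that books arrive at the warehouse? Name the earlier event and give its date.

Files are sent to the printer: Jan 2, 2030.
Printing is complete: Jan 2, 2030 + 88 days = Mar 31, 2030.
Binding is complete: Mar 31, 2030 + 23 days = Apr 23, 2030.
Proofs are approved: Feb 26, 2030.
The shipment leaves the bindery: Feb 26, 2030 + 59 days = Apr 26, 2030.
Books arrive at the warehouse: Apr 26, 2030 + 26 days = May 22, 2030.
Comparing: binding is complete on Apr 23, 2030 vs books arrive at the warehouse on May 22, 2030. Earlier: binding is complete.

Binding is complete — April 23, 2030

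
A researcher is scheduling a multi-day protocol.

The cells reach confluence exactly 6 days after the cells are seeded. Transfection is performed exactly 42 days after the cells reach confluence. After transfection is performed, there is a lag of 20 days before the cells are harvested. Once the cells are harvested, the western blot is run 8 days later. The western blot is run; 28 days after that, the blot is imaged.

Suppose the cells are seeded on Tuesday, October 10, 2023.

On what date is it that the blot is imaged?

Monday, January 22, 2024

The cells are seeded: Oct 10, 2023.
The cells reach confluence: Oct 10, 2023 + 6 days = Oct 16, 2023.
Transfection is performed: Oct 16, 2023 + 42 days = Nov 27, 2023.
The cells are harvested: Nov 27, 2023 + 20 days = Dec 17, 2023.
The western blot is run: Dec 17, 2023 + 8 days = Dec 25, 2023.
The blot is imaged: Dec 25, 2023 + 28 days = Jan 22, 2024.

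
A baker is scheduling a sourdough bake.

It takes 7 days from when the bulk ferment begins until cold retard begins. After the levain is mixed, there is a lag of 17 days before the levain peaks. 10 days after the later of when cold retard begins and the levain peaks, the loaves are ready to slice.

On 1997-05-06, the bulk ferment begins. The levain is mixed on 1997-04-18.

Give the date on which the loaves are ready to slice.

The bulk ferment begins: May 6, 1997.
Cold retard begins: May 6, 1997 + 7 days = May 13, 1997.
The levain is mixed: Apr 18, 1997.
The levain peaks: Apr 18, 1997 + 17 days = May 5, 1997.
Both prerequisites met — cold retard begins (May 13, 1997), the levain peaks (May 5, 1997); the later is May 13, 1997.
The loaves are ready to slice: May 13, 1997 + 10 days = May 23, 1997.

1997-05-23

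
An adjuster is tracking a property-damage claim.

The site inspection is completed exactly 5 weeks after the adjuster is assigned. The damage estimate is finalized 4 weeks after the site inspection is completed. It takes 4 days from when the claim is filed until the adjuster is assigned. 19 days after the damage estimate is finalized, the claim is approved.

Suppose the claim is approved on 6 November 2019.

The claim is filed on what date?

The claim is approved: Nov 6, 2019.
The damage estimate is finalized: Nov 6, 2019 − 19 days = Oct 18, 2019.
The site inspection is completed: Oct 18, 2019 − 4 weeks = Sep 20, 2019.
The adjuster is assigned: Sep 20, 2019 − 5 weeks = Aug 16, 2019.
The claim is filed: Aug 16, 2019 − 4 days = Aug 12, 2019.

12 August 2019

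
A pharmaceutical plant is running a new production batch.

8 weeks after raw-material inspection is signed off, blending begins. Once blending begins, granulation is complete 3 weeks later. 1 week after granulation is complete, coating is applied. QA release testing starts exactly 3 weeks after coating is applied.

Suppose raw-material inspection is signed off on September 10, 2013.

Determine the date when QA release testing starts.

Raw-material inspection is signed off: Sep 10, 2013.
Blending begins: Sep 10, 2013 + 8 weeks = Nov 5, 2013.
Granulation is complete: Nov 5, 2013 + 3 weeks = Nov 26, 2013.
Coating is applied: Nov 26, 2013 + 1 week = Dec 3, 2013.
QA release testing starts: Dec 3, 2013 + 3 weeks = Dec 24, 2013.

December 24, 2013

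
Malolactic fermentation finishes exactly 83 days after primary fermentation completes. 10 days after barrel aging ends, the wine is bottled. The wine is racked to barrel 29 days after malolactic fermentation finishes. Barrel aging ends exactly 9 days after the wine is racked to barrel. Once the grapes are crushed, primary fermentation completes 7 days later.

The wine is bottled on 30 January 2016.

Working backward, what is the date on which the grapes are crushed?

14 September 2015

The wine is bottled: Jan 30, 2016.
Barrel aging ends: Jan 30, 2016 − 10 days = Jan 20, 2016.
The wine is racked to barrel: Jan 20, 2016 − 9 days = Jan 11, 2016.
Malolactic fermentation finishes: Jan 11, 2016 − 29 days = Dec 13, 2015.
Primary fermentation completes: Dec 13, 2015 − 83 days = Sep 21, 2015.
The grapes are crushed: Sep 21, 2015 − 7 days = Sep 14, 2015.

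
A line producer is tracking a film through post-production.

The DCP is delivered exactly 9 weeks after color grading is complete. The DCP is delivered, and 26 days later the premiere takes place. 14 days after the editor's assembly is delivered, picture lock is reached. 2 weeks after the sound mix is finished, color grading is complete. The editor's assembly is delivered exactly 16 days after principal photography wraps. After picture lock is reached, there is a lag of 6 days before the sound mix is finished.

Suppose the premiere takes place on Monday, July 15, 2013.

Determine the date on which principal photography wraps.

Tuesday, February 26, 2013

The premiere takes place: Jul 15, 2013.
The DCP is delivered: Jul 15, 2013 − 26 days = Jun 19, 2013.
Color grading is complete: Jun 19, 2013 − 9 weeks = Apr 17, 2013.
The sound mix is finished: Apr 17, 2013 − 2 weeks = Apr 3, 2013.
Picture lock is reached: Apr 3, 2013 − 6 days = Mar 28, 2013.
The editor's assembly is delivered: Mar 28, 2013 − 14 days = Mar 14, 2013.
Principal photography wraps: Mar 14, 2013 − 16 days = Feb 26, 2013.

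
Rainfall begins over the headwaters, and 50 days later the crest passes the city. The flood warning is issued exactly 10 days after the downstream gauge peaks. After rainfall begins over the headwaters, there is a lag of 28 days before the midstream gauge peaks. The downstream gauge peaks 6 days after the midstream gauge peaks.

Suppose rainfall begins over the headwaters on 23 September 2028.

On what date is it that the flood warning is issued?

Rainfall begins over the headwaters: Sep 23, 2028.
The midstream gauge peaks: Sep 23, 2028 + 28 days = Oct 21, 2028.
The downstream gauge peaks: Oct 21, 2028 + 6 days = Oct 27, 2028.
The flood warning is issued: Oct 27, 2028 + 10 days = Nov 6, 2028.

6 November 2028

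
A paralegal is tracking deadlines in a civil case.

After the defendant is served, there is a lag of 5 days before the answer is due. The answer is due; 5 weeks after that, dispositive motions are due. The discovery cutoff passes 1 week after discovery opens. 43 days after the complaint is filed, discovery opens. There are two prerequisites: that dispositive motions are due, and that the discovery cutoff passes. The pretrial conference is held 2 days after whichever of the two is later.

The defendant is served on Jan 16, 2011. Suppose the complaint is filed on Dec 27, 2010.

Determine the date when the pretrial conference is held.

Feb 27, 2011

The defendant is served: Jan 16, 2011.
The answer is due: Jan 16, 2011 + 5 days = Jan 21, 2011.
Dispositive motions are due: Jan 21, 2011 + 5 weeks = Feb 25, 2011.
The complaint is filed: Dec 27, 2010.
Discovery opens: Dec 27, 2010 + 43 days = Feb 8, 2011.
The discovery cutoff passes: Feb 8, 2011 + 1 week = Feb 15, 2011.
Both prerequisites met — dispositive motions are due (Feb 25, 2011), the discovery cutoff passes (Feb 15, 2011); the later is Feb 25, 2011.
The pretrial conference is held: Feb 25, 2011 + 2 days = Feb 27, 2011.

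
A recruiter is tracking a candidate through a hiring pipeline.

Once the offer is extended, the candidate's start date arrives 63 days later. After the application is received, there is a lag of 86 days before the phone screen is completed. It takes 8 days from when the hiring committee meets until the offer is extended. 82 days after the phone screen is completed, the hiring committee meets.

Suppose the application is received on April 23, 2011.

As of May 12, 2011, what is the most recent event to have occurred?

The application is received: Apr 23, 2011.
The phone screen is completed: Apr 23, 2011 + 86 days = Jul 18, 2011.
The hiring committee meets: Jul 18, 2011 + 82 days = Oct 8, 2011.
The offer is extended: Oct 8, 2011 + 8 days = Oct 16, 2011.
The candidate's start date arrives: Oct 16, 2011 + 63 days = Dec 18, 2011.
May 12, 2011 falls between when the application is received (Apr 23, 2011) and when the phone screen is completed (Jul 18, 2011).

The application is received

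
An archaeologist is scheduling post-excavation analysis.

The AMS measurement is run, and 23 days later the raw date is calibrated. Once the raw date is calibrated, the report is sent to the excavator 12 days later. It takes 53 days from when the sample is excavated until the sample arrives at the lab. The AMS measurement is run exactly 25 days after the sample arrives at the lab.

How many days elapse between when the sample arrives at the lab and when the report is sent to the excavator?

60 days

Causal path: the sample arrives at the lab → the AMS measurement is run → the raw date is calibrated → the report is sent to the excavator.
Total delay along the path: 25 + 23 + 12 = 60 days.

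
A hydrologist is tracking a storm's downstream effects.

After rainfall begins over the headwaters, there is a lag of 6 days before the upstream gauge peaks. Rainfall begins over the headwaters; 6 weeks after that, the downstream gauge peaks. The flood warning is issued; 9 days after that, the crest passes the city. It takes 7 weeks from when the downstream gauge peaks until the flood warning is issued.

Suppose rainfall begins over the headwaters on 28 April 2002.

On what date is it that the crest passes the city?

Rainfall begins over the headwaters: Apr 28, 2002.
The downstream gauge peaks: Apr 28, 2002 + 6 weeks = Jun 9, 2002.
The flood warning is issued: Jun 9, 2002 + 7 weeks = Jul 28, 2002.
The crest passes the city: Jul 28, 2002 + 9 days = Aug 6, 2002.

6 August 2002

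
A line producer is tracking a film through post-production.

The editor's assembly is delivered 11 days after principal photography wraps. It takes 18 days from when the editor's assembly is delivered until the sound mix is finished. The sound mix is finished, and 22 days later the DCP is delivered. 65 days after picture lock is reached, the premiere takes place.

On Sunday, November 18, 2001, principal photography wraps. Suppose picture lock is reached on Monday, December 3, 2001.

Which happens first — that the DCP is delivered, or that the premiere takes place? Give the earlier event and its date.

The DCP is delivered — Tuesday, January 8, 2002

Principal photography wraps: Nov 18, 2001.
The editor's assembly is delivered: Nov 18, 2001 + 11 days = Nov 29, 2001.
The sound mix is finished: Nov 29, 2001 + 18 days = Dec 17, 2001.
The DCP is delivered: Dec 17, 2001 + 22 days = Jan 8, 2002.
Picture lock is reached: Dec 3, 2001.
The premiere takes place: Dec 3, 2001 + 65 days = Feb 6, 2002.
Comparing: the DCP is delivered on Jan 8, 2002 vs the premiere takes place on Feb 6, 2002. Earlier: the DCP is delivered.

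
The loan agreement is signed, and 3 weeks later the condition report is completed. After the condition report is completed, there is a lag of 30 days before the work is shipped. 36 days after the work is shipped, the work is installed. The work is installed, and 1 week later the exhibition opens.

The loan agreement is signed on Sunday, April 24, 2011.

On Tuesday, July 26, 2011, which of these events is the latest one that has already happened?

The loan agreement is signed: Apr 24, 2011.
The condition report is completed: Apr 24, 2011 + 3 weeks = May 15, 2011.
The work is shipped: May 15, 2011 + 30 days = Jun 14, 2011.
The work is installed: Jun 14, 2011 + 36 days = Jul 20, 2011.
The exhibition opens: Jul 20, 2011 + 1 week = Jul 27, 2011.
Jul 26, 2011 falls between when the work is installed (Jul 20, 2011) and when the exhibition opens (Jul 27, 2011).

The work is installed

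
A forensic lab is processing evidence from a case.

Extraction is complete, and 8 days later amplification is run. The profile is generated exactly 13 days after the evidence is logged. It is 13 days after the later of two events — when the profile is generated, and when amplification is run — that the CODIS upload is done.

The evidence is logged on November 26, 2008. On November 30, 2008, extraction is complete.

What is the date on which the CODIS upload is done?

The evidence is logged: Nov 26, 2008.
The profile is generated: Nov 26, 2008 + 13 days = Dec 9, 2008.
Extraction is complete: Nov 30, 2008.
Amplification is run: Nov 30, 2008 + 8 days = Dec 8, 2008.
Both prerequisites met — the profile is generated (Dec 9, 2008), amplification is run (Dec 8, 2008); the later is Dec 9, 2008.
The CODIS upload is done: Dec 9, 2008 + 13 days = Dec 22, 2008.

December 22, 2008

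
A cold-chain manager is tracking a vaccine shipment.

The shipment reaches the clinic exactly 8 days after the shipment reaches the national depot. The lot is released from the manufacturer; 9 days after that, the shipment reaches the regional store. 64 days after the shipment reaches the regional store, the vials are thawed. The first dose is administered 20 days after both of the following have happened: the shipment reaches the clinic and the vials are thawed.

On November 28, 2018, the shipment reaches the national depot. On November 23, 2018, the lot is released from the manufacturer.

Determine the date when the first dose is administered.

The shipment reaches the national depot: Nov 28, 2018.
The shipment reaches the clinic: Nov 28, 2018 + 8 days = Dec 6, 2018.
The lot is released from the manufacturer: Nov 23, 2018.
The shipment reaches the regional store: Nov 23, 2018 + 9 days = Dec 2, 2018.
The vials are thawed: Dec 2, 2018 + 64 days = Feb 4, 2019.
Both prerequisites met — the shipment reaches the clinic (Dec 6, 2018), the vials are thawed (Feb 4, 2019); the later is Feb 4, 2019.
The first dose is administered: Feb 4, 2019 + 20 days = Feb 24, 2019.

February 24, 2019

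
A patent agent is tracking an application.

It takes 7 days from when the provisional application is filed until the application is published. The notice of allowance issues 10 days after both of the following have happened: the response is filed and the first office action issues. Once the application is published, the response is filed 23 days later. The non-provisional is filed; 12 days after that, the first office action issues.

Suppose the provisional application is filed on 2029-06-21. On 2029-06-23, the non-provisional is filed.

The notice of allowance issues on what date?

The provisional application is filed: Jun 21, 2029.
The application is published: Jun 21, 2029 + 7 days = Jun 28, 2029.
The response is filed: Jun 28, 2029 + 23 days = Jul 21, 2029.
The non-provisional is filed: Jun 23, 2029.
The first office action issues: Jun 23, 2029 + 12 days = Jul 5, 2029.
Both prerequisites met — the response is filed (Jul 21, 2029), the first office action issues (Jul 5, 2029); the later is Jul 21, 2029.
The notice of allowance issues: Jul 21, 2029 + 10 days = Jul 31, 2029.

2029-07-31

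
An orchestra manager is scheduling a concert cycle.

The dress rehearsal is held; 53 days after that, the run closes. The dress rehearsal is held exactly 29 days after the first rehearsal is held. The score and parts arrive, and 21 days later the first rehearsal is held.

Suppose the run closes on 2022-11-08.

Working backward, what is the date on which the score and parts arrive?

The run closes: Nov 8, 2022.
The dress rehearsal is held: Nov 8, 2022 − 53 days = Sep 16, 2022.
The first rehearsal is held: Sep 16, 2022 − 29 days = Aug 18, 2022.
The score and parts arrive: Aug 18, 2022 − 21 days = Jul 28, 2022.

2022-07-28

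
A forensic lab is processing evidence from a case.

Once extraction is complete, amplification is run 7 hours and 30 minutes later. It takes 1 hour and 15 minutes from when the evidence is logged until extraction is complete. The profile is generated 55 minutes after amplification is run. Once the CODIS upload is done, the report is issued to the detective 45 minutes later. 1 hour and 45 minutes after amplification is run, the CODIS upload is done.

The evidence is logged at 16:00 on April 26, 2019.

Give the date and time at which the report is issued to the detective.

The evidence is logged: 16:00 Apr 26, 2019.
Extraction is complete: 16:00 Apr 26, 2019 + 1h15m = 17:15 Apr 26, 2019.
Amplification is run: 17:15 Apr 26, 2019 + 7h30m = 00:45 Apr 27, 2019.
The CODIS upload is done: 00:45 Apr 27, 2019 + 1h45m = 02:30 Apr 27, 2019.
The report is issued to the detective: 02:30 Apr 27, 2019 + 45m = 03:15 Apr 27, 2019.

03:15 on April 27, 2019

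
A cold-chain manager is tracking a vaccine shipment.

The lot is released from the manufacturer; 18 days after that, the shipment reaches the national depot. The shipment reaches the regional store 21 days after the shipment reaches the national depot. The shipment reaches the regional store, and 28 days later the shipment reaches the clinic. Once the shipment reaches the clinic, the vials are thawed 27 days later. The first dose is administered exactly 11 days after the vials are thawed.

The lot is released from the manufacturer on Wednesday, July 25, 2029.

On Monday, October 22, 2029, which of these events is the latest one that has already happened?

The shipment reaches the clinic

The lot is released from the manufacturer: Jul 25, 2029.
The shipment reaches the national depot: Jul 25, 2029 + 18 days = Aug 12, 2029.
The shipment reaches the regional store: Aug 12, 2029 + 21 days = Sep 2, 2029.
The shipment reaches the clinic: Sep 2, 2029 + 28 days = Sep 30, 2029.
The vials are thawed: Sep 30, 2029 + 27 days = Oct 27, 2029.
The first dose is administered: Oct 27, 2029 + 11 days = Nov 7, 2029.
Oct 22, 2029 falls between when the shipment reaches the clinic (Sep 30, 2029) and when the vials are thawed (Oct 27, 2029).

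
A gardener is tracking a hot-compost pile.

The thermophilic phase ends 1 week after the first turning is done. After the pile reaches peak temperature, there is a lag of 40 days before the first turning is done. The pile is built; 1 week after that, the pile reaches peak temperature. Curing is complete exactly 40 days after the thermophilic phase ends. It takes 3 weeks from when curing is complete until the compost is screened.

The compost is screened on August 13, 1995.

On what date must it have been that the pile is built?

April 20, 1995

The compost is screened: Aug 13, 1995.
Curing is complete: Aug 13, 1995 − 3 weeks = Jul 23, 1995.
The thermophilic phase ends: Jul 23, 1995 − 40 days = Jun 13, 1995.
The first turning is done: Jun 13, 1995 − 1 week = Jun 6, 1995.
The pile reaches peak temperature: Jun 6, 1995 − 40 days = Apr 27, 1995.
The pile is built: Apr 27, 1995 − 1 week = Apr 20, 1995.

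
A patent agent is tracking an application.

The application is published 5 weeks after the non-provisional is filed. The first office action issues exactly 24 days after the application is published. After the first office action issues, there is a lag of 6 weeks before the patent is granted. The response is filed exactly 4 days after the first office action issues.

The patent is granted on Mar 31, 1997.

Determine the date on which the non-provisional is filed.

The patent is granted: Mar 31, 1997.
The first office action issues: Mar 31, 1997 − 6 weeks = Feb 17, 1997.
The application is published: Feb 17, 1997 − 24 days = Jan 24, 1997.
The non-provisional is filed: Jan 24, 1997 − 5 weeks = Dec 20, 1996.

Dec 20, 1996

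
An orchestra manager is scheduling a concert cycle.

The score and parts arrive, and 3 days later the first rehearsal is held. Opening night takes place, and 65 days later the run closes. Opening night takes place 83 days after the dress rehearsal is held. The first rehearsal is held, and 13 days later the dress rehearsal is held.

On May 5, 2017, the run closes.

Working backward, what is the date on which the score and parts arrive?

November 22, 2016

The run closes: May 5, 2017.
Opening night takes place: May 5, 2017 − 65 days = Mar 1, 2017.
The dress rehearsal is held: Mar 1, 2017 − 83 days = Dec 8, 2016.
The first rehearsal is held: Dec 8, 2016 − 13 days = Nov 25, 2016.
The score and parts arrive: Nov 25, 2016 − 3 days = Nov 22, 2016.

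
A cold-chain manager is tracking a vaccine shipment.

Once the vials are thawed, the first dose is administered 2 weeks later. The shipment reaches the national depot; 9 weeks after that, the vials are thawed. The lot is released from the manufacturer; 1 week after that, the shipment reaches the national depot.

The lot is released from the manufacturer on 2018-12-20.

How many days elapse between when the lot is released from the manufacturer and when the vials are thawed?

Causal path: the lot is released from the manufacturer → the shipment reaches the national depot → the vials are thawed.
Total delay along the path: 1 + 9 weeks = 10 weeks = 70 days.

70 days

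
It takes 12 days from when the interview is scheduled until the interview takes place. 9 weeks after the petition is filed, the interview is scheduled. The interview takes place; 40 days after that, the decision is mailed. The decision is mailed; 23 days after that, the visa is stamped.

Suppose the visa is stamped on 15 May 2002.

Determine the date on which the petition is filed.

28 December 2001

The visa is stamped: May 15, 2002.
The decision is mailed: May 15, 2002 − 23 days = Apr 22, 2002.
The interview takes place: Apr 22, 2002 − 40 days = Mar 13, 2002.
The interview is scheduled: Mar 13, 2002 − 12 days = Mar 1, 2002.
The petition is filed: Mar 1, 2002 − 9 weeks = Dec 28, 2001.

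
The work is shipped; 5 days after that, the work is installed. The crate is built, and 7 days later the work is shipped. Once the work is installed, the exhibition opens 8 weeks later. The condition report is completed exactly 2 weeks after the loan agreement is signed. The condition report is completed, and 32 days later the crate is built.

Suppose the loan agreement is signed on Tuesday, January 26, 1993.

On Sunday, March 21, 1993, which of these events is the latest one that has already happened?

The work is shipped

The loan agreement is signed: Jan 26, 1993.
The condition report is completed: Jan 26, 1993 + 2 weeks = Feb 9, 1993.
The crate is built: Feb 9, 1993 + 32 days = Mar 13, 1993.
The work is shipped: Mar 13, 1993 + 7 days = Mar 20, 1993.
The work is installed: Mar 20, 1993 + 5 days = Mar 25, 1993.
The exhibition opens: Mar 25, 1993 + 8 weeks = May 20, 1993.
Mar 21, 1993 falls between when the work is shipped (Mar 20, 1993) and when the work is installed (Mar 25, 1993).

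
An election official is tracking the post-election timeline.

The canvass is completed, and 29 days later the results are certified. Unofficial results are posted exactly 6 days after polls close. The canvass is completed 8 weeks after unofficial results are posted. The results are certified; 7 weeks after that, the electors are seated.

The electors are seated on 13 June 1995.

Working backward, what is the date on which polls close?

24 January 1995

The electors are seated: Jun 13, 1995.
The results are certified: Jun 13, 1995 − 7 weeks = Apr 25, 1995.
The canvass is completed: Apr 25, 1995 − 29 days = Mar 27, 1995.
Unofficial results are posted: Mar 27, 1995 − 8 weeks = Jan 30, 1995.
Polls close: Jan 30, 1995 − 6 days = Jan 24, 1995.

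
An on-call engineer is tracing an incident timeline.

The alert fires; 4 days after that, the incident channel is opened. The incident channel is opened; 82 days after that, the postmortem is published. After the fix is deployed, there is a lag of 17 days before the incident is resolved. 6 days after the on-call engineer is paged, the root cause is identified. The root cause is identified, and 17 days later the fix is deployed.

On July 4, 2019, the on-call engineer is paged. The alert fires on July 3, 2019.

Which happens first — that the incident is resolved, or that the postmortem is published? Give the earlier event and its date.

The incident is resolved — August 13, 2019

The on-call engineer is paged: Jul 4, 2019.
The root cause is identified: Jul 4, 2019 + 6 days = Jul 10, 2019.
The fix is deployed: Jul 10, 2019 + 17 days = Jul 27, 2019.
The incident is resolved: Jul 27, 2019 + 17 days = Aug 13, 2019.
The alert fires: Jul 3, 2019.
The incident channel is opened: Jul 3, 2019 + 4 days = Jul 7, 2019.
The postmortem is published: Jul 7, 2019 + 82 days = Sep 27, 2019.
Comparing: the incident is resolved on Aug 13, 2019 vs the postmortem is published on Sep 27, 2019. Earlier: the incident is resolved.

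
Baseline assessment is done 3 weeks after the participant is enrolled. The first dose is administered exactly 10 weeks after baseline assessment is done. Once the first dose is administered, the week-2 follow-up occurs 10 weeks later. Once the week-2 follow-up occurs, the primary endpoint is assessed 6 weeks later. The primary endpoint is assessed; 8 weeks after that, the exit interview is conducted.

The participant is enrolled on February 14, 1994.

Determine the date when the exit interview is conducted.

October 31, 1994

The participant is enrolled: Feb 14, 1994.
Baseline assessment is done: Feb 14, 1994 + 3 weeks = Mar 7, 1994.
The first dose is administered: Mar 7, 1994 + 10 weeks = May 16, 1994.
The week-2 follow-up occurs: May 16, 1994 + 10 weeks = Jul 25, 1994.
The primary endpoint is assessed: Jul 25, 1994 + 6 weeks = Sep 5, 1994.
The exit interview is conducted: Sep 5, 1994 + 8 weeks = Oct 31, 1994.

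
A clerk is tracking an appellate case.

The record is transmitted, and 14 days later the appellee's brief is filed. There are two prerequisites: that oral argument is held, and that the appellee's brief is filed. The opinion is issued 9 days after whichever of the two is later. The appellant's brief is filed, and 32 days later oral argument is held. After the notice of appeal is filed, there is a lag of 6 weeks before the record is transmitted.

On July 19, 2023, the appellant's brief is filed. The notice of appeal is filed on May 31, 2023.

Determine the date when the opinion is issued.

The appellant's brief is filed: Jul 19, 2023.
Oral argument is held: Jul 19, 2023 + 32 days = Aug 20, 2023.
The notice of appeal is filed: May 31, 2023.
The record is transmitted: May 31, 2023 + 6 weeks = Jul 12, 2023.
The appellee's brief is filed: Jul 12, 2023 + 14 days = Jul 26, 2023.
Both prerequisites met — oral argument is held (Aug 20, 2023), the appellee's brief is filed (Jul 26, 2023); the later is Aug 20, 2023.
The opinion is issued: Aug 20, 2023 + 9 days = Aug 29, 2023.

August 29, 2023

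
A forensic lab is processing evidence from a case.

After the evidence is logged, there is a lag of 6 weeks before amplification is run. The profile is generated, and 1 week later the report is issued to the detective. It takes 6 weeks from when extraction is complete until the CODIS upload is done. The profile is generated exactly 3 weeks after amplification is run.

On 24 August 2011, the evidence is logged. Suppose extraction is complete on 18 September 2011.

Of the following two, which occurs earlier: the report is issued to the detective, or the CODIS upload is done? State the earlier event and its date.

The CODIS upload is done — 30 October 2011

The evidence is logged: Aug 24, 2011.
Amplification is run: Aug 24, 2011 + 6 weeks = Oct 5, 2011.
The profile is generated: Oct 5, 2011 + 3 weeks = Oct 26, 2011.
The report is issued to the detective: Oct 26, 2011 + 1 week = Nov 2, 2011.
Extraction is complete: Sep 18, 2011.
The CODIS upload is done: Sep 18, 2011 + 6 weeks = Oct 30, 2011.
Comparing: the report is issued to the detective on Nov 2, 2011 vs the CODIS upload is done on Oct 30, 2011. Earlier: the CODIS upload is done.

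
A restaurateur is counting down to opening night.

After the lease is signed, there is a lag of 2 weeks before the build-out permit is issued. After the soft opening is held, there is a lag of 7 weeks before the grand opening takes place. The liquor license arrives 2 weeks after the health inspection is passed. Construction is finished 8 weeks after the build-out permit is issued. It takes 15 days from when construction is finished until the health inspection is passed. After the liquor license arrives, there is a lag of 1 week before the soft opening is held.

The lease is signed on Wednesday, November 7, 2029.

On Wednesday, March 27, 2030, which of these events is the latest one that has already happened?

The soft opening is held

The lease is signed: Nov 7, 2029.
The build-out permit is issued: Nov 7, 2029 + 2 weeks = Nov 21, 2029.
Construction is finished: Nov 21, 2029 + 8 weeks = Jan 16, 2030.
The health inspection is passed: Jan 16, 2030 + 15 days = Jan 31, 2030.
The liquor license arrives: Jan 31, 2030 + 2 weeks = Feb 14, 2030.
The soft opening is held: Feb 14, 2030 + 1 week = Feb 21, 2030.
The grand opening takes place: Feb 21, 2030 + 7 weeks = Apr 11, 2030.
Mar 27, 2030 falls between when the soft opening is held (Feb 21, 2030) and when the grand opening takes place (Apr 11, 2030).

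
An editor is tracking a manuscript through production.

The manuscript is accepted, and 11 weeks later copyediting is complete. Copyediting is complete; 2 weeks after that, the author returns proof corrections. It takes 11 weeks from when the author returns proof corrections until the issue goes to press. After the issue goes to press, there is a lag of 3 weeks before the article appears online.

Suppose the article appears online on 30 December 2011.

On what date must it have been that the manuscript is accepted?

24 June 2011

The article appears online: Dec 30, 2011.
The issue goes to press: Dec 30, 2011 − 3 weeks = Dec 9, 2011.
The author returns proof corrections: Dec 9, 2011 − 11 weeks = Sep 23, 2011.
Copyediting is complete: Sep 23, 2011 − 2 weeks = Sep 9, 2011.
The manuscript is accepted: Sep 9, 2011 − 11 weeks = Jun 24, 2011.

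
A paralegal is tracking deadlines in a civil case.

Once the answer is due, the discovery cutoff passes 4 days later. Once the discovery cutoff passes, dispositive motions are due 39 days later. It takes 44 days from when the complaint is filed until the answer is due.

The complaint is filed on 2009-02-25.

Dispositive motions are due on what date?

2009-05-23

The complaint is filed: Feb 25, 2009.
The answer is due: Feb 25, 2009 + 44 days = Apr 10, 2009.
The discovery cutoff passes: Apr 10, 2009 + 4 days = Apr 14, 2009.
Dispositive motions are due: Apr 14, 2009 + 39 days = May 23, 2009.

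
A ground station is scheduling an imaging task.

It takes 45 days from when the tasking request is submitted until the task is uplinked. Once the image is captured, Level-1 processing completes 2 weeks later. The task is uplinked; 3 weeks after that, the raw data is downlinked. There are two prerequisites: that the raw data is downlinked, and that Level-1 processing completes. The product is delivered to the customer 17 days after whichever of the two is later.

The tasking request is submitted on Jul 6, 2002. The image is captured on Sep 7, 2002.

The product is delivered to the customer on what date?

The tasking request is submitted: Jul 6, 2002.
The task is uplinked: Jul 6, 2002 + 45 days = Aug 20, 2002.
The raw data is downlinked: Aug 20, 2002 + 3 weeks = Sep 10, 2002.
The image is captured: Sep 7, 2002.
Level-1 processing completes: Sep 7, 2002 + 2 weeks = Sep 21, 2002.
Both prerequisites met — the raw data is downlinked (Sep 10, 2002), Level-1 processing completes (Sep 21, 2002); the later is Sep 21, 2002.
The product is delivered to the customer: Sep 21, 2002 + 17 days = Oct 8, 2002.

Oct 8, 2002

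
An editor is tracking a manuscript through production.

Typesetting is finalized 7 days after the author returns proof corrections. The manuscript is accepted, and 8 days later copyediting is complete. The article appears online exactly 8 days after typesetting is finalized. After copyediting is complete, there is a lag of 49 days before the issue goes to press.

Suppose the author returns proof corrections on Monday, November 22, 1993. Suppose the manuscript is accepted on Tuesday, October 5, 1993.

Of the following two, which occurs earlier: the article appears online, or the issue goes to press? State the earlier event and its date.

The issue goes to press — Wednesday, December 1, 1993

The author returns proof corrections: Nov 22, 1993.
Typesetting is finalized: Nov 22, 1993 + 7 days = Nov 29, 1993.
The article appears online: Nov 29, 1993 + 8 days = Dec 7, 1993.
The manuscript is accepted: Oct 5, 1993.
Copyediting is complete: Oct 5, 1993 + 8 days = Oct 13, 1993.
The issue goes to press: Oct 13, 1993 + 49 days = Dec 1, 1993.
Comparing: the article appears online on Dec 7, 1993 vs the issue goes to press on Dec 1, 1993. Earlier: the issue goes to press.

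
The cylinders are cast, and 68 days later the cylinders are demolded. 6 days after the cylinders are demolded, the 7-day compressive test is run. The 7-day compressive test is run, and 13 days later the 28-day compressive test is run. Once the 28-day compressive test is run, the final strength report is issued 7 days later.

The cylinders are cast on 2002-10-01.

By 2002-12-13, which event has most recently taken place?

The cylinders are cast: Oct 1, 2002.
The cylinders are demolded: Oct 1, 2002 + 68 days = Dec 8, 2002.
The 7-day compressive test is run: Dec 8, 2002 + 6 days = Dec 14, 2002.
The 28-day compressive test is run: Dec 14, 2002 + 13 days = Dec 27, 2002.
The final strength report is issued: Dec 27, 2002 + 7 days = Jan 3, 2003.
Dec 13, 2002 falls between when the cylinders are demolded (Dec 8, 2002) and when the 7-day compressive test is run (Dec 14, 2002).

The cylinders are demolded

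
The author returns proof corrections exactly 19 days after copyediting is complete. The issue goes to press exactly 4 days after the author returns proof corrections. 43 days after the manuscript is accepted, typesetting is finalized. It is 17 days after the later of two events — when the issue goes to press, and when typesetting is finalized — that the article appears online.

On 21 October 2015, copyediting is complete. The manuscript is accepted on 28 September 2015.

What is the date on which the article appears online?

Copyediting is complete: Oct 21, 2015.
The author returns proof corrections: Oct 21, 2015 + 19 days = Nov 9, 2015.
The issue goes to press: Nov 9, 2015 + 4 days = Nov 13, 2015.
The manuscript is accepted: Sep 28, 2015.
Typesetting is finalized: Sep 28, 2015 + 43 days = Nov 10, 2015.
Both prerequisites met — the issue goes to press (Nov 13, 2015), typesetting is finalized (Nov 10, 2015); the later is Nov 13, 2015.
The article appears online: Nov 13, 2015 + 17 days = Nov 30, 2015.

30 November 2015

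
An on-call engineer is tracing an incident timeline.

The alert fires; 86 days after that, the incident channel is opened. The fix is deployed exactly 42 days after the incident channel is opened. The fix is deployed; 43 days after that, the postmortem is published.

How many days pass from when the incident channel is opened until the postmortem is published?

85 days

Causal path: the incident channel is opened → the fix is deployed → the postmortem is published.
Total delay along the path: 42 + 43 = 85 days.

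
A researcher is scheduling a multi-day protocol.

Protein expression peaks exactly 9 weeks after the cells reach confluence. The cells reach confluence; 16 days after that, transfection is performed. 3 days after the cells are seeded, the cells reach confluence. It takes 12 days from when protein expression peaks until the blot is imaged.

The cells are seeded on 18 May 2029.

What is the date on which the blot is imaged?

The cells are seeded: May 18, 2029.
The cells reach confluence: May 18, 2029 + 3 days = May 21, 2029.
Protein expression peaks: May 21, 2029 + 9 weeks = Jul 23, 2029.
The blot is imaged: Jul 23, 2029 + 12 days = Aug 4, 2029.

4 August 2029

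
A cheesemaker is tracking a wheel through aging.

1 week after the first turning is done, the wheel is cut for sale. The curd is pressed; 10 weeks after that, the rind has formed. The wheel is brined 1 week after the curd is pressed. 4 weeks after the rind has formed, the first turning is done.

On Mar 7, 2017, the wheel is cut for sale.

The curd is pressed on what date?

Nov 22, 2016

The wheel is cut for sale: Mar 7, 2017.
The first turning is done: Mar 7, 2017 − 1 week = Feb 28, 2017.
The rind has formed: Feb 28, 2017 − 4 weeks = Jan 31, 2017.
The curd is pressed: Jan 31, 2017 − 10 weeks = Nov 22, 2016.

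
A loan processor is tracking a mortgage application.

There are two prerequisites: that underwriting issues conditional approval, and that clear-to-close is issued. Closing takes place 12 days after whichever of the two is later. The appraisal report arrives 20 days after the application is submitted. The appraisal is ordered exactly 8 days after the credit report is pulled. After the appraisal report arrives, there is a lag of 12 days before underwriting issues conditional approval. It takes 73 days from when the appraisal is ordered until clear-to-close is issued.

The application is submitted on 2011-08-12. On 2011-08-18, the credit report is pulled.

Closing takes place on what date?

2011-11-19

The application is submitted: Aug 12, 2011.
The appraisal report arrives: Aug 12, 2011 + 20 days = Sep 1, 2011.
Underwriting issues conditional approval: Sep 1, 2011 + 12 days = Sep 13, 2011.
The credit report is pulled: Aug 18, 2011.
The appraisal is ordered: Aug 18, 2011 + 8 days = Aug 26, 2011.
Clear-to-close is issued: Aug 26, 2011 + 73 days = Nov 7, 2011.
Both prerequisites met — underwriting issues conditional approval (Sep 13, 2011), clear-to-close is issued (Nov 7, 2011); the later is Nov 7, 2011.
Closing takes place: Nov 7, 2011 + 12 days = Nov 19, 2011.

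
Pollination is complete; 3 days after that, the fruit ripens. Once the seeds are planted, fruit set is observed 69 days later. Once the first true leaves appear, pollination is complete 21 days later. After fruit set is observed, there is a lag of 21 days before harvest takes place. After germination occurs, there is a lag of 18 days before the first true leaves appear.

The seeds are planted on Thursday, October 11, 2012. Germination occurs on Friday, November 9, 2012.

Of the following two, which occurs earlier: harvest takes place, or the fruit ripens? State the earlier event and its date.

The fruit ripens — Friday, December 21, 2012

The seeds are planted: Oct 11, 2012.
Fruit set is observed: Oct 11, 2012 + 69 days = Dec 19, 2012.
Harvest takes place: Dec 19, 2012 + 21 days = Jan 9, 2013.
Germination occurs: Nov 9, 2012.
The first true leaves appear: Nov 9, 2012 + 18 days = Nov 27, 2012.
Pollination is complete: Nov 27, 2012 + 21 days = Dec 18, 2012.
The fruit ripens: Dec 18, 2012 + 3 days = Dec 21, 2012.
Comparing: harvest takes place on Jan 9, 2013 vs the fruit ripens on Dec 21, 2012. Earlier: the fruit ripens.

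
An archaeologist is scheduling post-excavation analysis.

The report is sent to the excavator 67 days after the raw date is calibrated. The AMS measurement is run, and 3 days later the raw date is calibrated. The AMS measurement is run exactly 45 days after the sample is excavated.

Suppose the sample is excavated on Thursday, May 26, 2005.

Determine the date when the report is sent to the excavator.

The sample is excavated: May 26, 2005.
The AMS measurement is run: May 26, 2005 + 45 days = Jul 10, 2005.
The raw date is calibrated: Jul 10, 2005 + 3 days = Jul 13, 2005.
The report is sent to the excavator: Jul 13, 2005 + 67 days = Sep 18, 2005.

Sunday, September 18, 2005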